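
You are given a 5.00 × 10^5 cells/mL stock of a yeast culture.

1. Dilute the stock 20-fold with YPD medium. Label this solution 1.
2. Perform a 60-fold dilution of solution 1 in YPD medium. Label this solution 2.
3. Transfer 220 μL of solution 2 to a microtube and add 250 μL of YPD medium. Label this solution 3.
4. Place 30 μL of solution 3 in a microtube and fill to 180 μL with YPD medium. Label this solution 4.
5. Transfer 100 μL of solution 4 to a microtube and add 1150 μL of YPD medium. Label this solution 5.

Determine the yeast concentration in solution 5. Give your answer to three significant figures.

Step 1: 20-fold → factor 20
Step 2: 60-fold → factor 60
Step 3: 220 μL + 250 μL = 470 μL total → factor 470/220 = 2.1364
Step 4: 30 μL brought to 180 μL → factor 180/30 = 6
Step 5: 100 μL + 1150 μL = 1250 μL total → factor 1250/100 = 12.5
Overall dilution factor = 20 × 60 × 2.1364 × 6 × 12.5 = 1.9227 × 10^5
Final = 5.00 × 10^5 cells/mL / 1.9227 × 10^5 = 2.60 cells/mL

2.60 cells/mL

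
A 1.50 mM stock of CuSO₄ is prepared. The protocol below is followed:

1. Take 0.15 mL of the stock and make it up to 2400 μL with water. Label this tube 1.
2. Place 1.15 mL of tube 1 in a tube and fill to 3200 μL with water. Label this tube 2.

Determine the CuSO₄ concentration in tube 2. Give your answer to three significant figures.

Step 1: 0.15 mL brought to 2400 μL → factor 2.4/0.15 = 16
Step 2: 1.15 mL brought to 3200 μL → factor 3.2/1.15 = 2.7826
Overall dilution factor = 16 × 2.7826 = 44.522
Final = 1.50 mM / 44.522 = 0.0337 mM

0.0337 mM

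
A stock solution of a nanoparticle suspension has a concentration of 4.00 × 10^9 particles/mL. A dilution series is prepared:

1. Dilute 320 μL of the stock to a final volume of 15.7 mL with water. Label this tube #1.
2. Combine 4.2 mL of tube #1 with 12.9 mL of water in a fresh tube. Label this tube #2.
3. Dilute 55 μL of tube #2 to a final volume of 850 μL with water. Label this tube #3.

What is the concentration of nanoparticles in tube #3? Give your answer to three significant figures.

Step 1: 320 μL brought to 15.7 mL → factor 15700/320 = 49.062
Step 2: 4.2 mL + 12.9 mL = 17.1 mL total → factor 17.1/4.2 = 4.0714
Step 3: 55 μL brought to 850 μL → factor 850/55 = 15.455
Overall dilution factor = 49.062 × 4.0714 × 15.455 = 3087.1
Final = 4.00 × 10^9 particles/mL / 3087.1 = 1.30 × 10^6 particles/mL

1.30 × 10^6 particles/mL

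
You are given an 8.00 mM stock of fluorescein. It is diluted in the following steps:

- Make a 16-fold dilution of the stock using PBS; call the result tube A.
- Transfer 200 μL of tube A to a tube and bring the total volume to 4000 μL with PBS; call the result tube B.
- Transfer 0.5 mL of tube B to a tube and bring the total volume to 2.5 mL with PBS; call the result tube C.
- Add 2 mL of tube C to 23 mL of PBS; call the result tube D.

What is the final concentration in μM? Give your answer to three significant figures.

Step 1: 16-fold → factor 16
Step 2: 200 μL brought to 4000 μL → factor 4000/200 = 20
Step 3: 0.5 mL brought to 2.5 mL → factor 2.5/0.5 = 5
Step 4: 2 mL + 23 mL = 25 mL total → factor 25/2 = 12.5
Overall dilution factor = 16 × 20 × 5 × 12.5 = 20000
Final = 8.00 mM / 20000 = 0.0004000 mM = 0.400 μM

0.400 μM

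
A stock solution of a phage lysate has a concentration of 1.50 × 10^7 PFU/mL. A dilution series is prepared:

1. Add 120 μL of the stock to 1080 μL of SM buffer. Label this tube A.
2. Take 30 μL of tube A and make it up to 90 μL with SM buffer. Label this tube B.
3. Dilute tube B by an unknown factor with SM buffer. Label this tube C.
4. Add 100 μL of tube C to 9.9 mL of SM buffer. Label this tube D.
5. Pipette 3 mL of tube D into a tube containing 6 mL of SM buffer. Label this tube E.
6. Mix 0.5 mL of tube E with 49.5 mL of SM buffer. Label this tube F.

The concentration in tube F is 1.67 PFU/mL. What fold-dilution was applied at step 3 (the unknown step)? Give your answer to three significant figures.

9.98-fold

Step 1: 120 μL + 1080 μL = 1200 μL total → factor 1200/120 = 10
Step 2: 30 μL brought to 90 μL → factor 90/30 = 3
Step 3: unknown factor x
Step 4: 100 μL + 9.9 mL = 10000 μL total → factor 10000/100 = 100
Step 5: 3 mL + 6 mL = 9 mL total → factor 9/3 = 3
Step 6: 0.5 mL + 49.5 mL = 50 mL total → factor 50/0.5 = 100
Product of known-step factors = 9 × 10^5
Overall factor = 1.50 × 10^7 PFU/mL / (1.67 PFU/mL) = 8.982 × 10^6
x = 8.982 × 10^6 / 9 × 10^5 = 9.98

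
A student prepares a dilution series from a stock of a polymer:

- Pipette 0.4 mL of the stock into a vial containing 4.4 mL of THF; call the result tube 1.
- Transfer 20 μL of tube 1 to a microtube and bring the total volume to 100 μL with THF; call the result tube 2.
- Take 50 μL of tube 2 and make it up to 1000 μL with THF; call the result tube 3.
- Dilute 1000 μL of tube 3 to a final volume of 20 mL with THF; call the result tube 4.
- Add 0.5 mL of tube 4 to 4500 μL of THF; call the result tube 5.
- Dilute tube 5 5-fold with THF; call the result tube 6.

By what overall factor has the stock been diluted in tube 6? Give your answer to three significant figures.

Step 1: 0.4 mL + 4.4 mL = 4.8 mL total → factor 4.8/0.4 = 12
Step 2: 20 μL brought to 100 μL → factor 100/20 = 5
Step 3: 50 μL brought to 1000 μL → factor 1000/50 = 20
Step 4: 1000 μL brought to 20 mL → factor 20000/1000 = 20
Step 5: 0.5 mL + 4500 μL = 5 mL total → factor 5/0.5 = 10
Step 6: 5-fold → factor 5
Overall dilution factor = 12 × 5 × 20 × 20 × 10 × 5 = 1.2 × 10^6

1.20 × 10^6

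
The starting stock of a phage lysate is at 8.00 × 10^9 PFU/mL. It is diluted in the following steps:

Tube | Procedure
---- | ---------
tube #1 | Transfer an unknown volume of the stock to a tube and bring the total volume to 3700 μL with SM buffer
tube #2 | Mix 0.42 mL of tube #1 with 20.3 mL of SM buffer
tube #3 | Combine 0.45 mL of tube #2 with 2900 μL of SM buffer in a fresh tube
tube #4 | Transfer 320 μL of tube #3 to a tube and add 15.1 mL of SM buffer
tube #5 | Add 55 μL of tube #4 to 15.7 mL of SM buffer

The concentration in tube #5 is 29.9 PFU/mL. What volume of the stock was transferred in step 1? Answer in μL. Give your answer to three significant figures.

70.1 μL

Step 1: v brought to 3700 μL → factor = 3700 μL/v
Step 2: 0.42 mL + 20.3 mL = 20.72 mL total → factor 20.72/0.42 = 49.333
Step 3: 0.45 mL + 2900 μL = 3.35 mL total → factor 3.35/0.45 = 7.4444
Step 4: 320 μL + 15.1 mL = 15420 μL total → factor 15420/320 = 48.188
Step 5: 55 μL + 15.7 mL = 15755 μL total → factor 15755/55 = 286.45
Product of known-step factors = 5.0695 × 10^6
Overall factor = 8.00 × 10^9 PFU/mL / (29.9 PFU/mL) = 2.6756 × 10^8
Step-1 factor = 2.6756 × 10^8 / 5.0695 × 10^6 = 52.778
v = 3700 μL / 52.778 = 70.1 μL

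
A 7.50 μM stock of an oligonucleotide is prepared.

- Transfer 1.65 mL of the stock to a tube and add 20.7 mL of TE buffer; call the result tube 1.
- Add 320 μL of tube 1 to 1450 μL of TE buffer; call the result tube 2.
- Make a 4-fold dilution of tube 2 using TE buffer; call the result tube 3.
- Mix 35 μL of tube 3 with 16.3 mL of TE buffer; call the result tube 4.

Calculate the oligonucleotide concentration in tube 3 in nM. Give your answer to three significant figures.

25.0 nM

Step 1: 1.65 mL + 20.7 mL = 22.35 mL total → factor 22.35/1.65 = 13.545
Step 2: 320 μL + 1450 μL = 1770 μL total → factor 1770/320 = 5.5312
Step 3: 4-fold → factor 4
Dilution factor through tube 3 = 13.545 × 5.5312 × 4 = 299.69
[tube 3] = 7.50 μM / 299.69 = 0.02503 μM = 25.0 nM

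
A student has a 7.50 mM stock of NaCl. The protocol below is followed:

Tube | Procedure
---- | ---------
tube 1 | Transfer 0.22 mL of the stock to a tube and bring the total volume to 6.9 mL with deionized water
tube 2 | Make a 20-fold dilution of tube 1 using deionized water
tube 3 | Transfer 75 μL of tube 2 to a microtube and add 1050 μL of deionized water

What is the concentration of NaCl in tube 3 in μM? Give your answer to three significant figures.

0.797 μM

Step 1: 0.22 mL brought to 6.9 mL → factor 6.9/0.22 = 31.364
Step 2: 20-fold → factor 20
Step 3: 75 μL + 1050 μL = 1125 μL total → factor 1125/75 = 15
Overall dilution factor = 31.364 × 20 × 15 = 9409.1
Final = 7.50 mM / 9409.1 = 0.0007971 mM = 0.797 μM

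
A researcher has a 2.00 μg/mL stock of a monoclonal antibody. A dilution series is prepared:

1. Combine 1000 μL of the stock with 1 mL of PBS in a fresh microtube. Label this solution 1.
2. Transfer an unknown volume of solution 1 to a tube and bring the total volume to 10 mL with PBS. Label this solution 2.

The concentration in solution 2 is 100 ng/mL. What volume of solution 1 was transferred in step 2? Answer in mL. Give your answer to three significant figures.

Step 1: 1000 μL + 1 mL = 2000 μL total → factor 2000/1000 = 2
Step 2: v brought to 10 mL → factor = 10 mL/v
Product of known-step factors = 2
Overall factor = 2.00 μg/mL / (100 ng/mL) = 20
Step-2 factor = 20 / 2 = 10
v = 10 mL / 10 = 1.00 mL

1.00 mL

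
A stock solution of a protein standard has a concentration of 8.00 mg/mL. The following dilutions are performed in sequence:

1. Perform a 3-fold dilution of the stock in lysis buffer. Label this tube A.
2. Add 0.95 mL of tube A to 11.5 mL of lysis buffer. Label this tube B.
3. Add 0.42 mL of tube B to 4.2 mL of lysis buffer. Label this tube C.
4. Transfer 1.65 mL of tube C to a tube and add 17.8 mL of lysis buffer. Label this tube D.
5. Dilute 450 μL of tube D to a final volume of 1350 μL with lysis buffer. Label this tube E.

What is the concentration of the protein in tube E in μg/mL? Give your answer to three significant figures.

0.523 μg/mL

Step 1: 3-fold → factor 3
Step 2: 0.95 mL + 11.5 mL = 12.45 mL total → factor 12.45/0.95 = 13.105
Step 3: 0.42 mL + 4.2 mL = 4.62 mL total → factor 4.62/0.42 = 11
Step 4: 1.65 mL + 17.8 mL = 19.45 mL total → factor 19.45/1.65 = 11.788
Step 5: 450 μL brought to 1350 μL → factor 1350/450 = 3
Overall dilution factor = 3 × 13.105 × 11 × 11.788 × 3 = 15294
Final = 8.00 mg/mL / 15294 = 0.0005231 mg/mL = 0.523 μg/mL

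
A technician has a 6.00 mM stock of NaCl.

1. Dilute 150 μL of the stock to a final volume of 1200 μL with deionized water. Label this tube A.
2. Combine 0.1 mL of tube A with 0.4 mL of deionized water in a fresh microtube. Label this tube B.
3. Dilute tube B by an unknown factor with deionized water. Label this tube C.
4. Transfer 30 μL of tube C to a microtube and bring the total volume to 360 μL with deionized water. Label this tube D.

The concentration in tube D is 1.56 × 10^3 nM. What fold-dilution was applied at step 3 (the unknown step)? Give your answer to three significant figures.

Step 1: 150 μL brought to 1200 μL → factor 1200/150 = 8
Step 2: 0.1 mL + 0.4 mL = 0.5 mL total → factor 0.5/0.1 = 5
Step 3: unknown factor x
Step 4: 30 μL brought to 360 μL → factor 360/30 = 12
Product of known-step factors = 480
Overall factor = 6.00 mM / (1.56 × 10^3 nM) = 3846.2
x = 3846.2 / 480 = 8.01

8.01-fold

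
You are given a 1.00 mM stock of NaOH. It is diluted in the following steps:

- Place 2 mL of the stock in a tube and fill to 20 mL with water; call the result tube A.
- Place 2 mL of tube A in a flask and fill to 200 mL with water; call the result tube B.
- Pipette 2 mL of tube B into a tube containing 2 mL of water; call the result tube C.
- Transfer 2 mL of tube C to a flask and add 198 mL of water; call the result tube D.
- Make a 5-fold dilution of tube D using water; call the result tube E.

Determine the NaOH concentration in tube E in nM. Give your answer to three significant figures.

Step 1: 2 mL brought to 20 mL → factor 20/2 = 10
Step 2: 2 mL brought to 200 mL → factor 200/2 = 100
Step 3: 2 mL + 2 mL = 4 mL total → factor 4/2 = 2
Step 4: 2 mL + 198 mL = 200 mL total → factor 200/2 = 100
Step 5: 5-fold → factor 5
Overall dilution factor = 10 × 100 × 2 × 100 × 5 = 1 × 10^6
Final = 1.00 mM / 1 × 10^6 = 1.000 × 10^-6 mM = 1.00 nM

1.00 nM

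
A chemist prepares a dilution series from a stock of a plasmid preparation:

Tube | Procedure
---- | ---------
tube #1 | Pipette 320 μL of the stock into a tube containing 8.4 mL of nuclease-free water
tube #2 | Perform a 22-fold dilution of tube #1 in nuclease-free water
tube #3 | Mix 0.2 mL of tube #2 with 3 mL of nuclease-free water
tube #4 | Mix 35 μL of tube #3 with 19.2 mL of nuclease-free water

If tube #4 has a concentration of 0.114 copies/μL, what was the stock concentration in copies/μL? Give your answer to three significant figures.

6.01 × 10^5 copies/μL

Step 1: 320 μL + 8.4 mL = 8720 μL total → factor 8720/320 = 27.25
Step 2: 22-fold → factor 22
Step 3: 0.2 mL + 3 mL = 3.2 mL total → factor 3.2/0.2 = 16
Step 4: 35 μL + 19.2 mL = 19235 μL total → factor 19235/35 = 549.57
Overall dilution factor = 27.25 × 22 × 16 × 549.57 = 5.2715 × 10^6
Stock = 0.114 copies/μL × 5.2715 × 10^6 = 6.01 × 10^5 copies/μL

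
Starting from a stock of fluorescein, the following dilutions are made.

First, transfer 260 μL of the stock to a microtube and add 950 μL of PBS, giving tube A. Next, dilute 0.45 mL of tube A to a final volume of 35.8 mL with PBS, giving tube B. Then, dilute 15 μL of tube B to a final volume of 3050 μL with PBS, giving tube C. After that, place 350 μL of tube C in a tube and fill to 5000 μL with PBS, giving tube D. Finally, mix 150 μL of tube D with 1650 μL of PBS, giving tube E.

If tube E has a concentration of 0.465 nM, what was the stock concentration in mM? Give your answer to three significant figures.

6.00 mM

Step 1: 260 μL + 950 μL = 1210 μL total → factor 1210/260 = 4.6538
Step 2: 0.45 mL brought to 35.8 mL → factor 35.8/0.45 = 79.556
Step 3: 15 μL brought to 3050 μL → factor 3050/15 = 203.33
Step 4: 350 μL brought to 5000 μL → factor 5000/350 = 14.286
Step 5: 150 μL + 1650 μL = 1800 μL total → factor 1800/150 = 12
Overall dilution factor = 4.6538 × 79.556 × 203.33 × 14.286 × 12 = 1.2905 × 10^7
Stock = 0.465 nM × 1.2905 × 10^7 = 6.001 × 10^6 nM = 6.00 mM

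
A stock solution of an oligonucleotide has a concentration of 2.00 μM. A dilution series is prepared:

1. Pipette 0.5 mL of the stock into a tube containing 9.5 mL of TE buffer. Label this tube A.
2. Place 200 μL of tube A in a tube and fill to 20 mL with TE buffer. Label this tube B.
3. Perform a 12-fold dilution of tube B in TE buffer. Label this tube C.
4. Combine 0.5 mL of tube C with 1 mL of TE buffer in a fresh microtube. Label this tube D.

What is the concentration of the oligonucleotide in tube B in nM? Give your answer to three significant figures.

1.00 nM

Step 1: 0.5 mL + 9.5 mL = 10 mL total → factor 10/0.5 = 20
Step 2: 200 μL brought to 20 mL → factor 20000/200 = 100
Dilution factor through tube B = 20 × 100 = 2000
[tube B] = 2.00 μM / 2000 = 0.001000 μM = 1.00 nM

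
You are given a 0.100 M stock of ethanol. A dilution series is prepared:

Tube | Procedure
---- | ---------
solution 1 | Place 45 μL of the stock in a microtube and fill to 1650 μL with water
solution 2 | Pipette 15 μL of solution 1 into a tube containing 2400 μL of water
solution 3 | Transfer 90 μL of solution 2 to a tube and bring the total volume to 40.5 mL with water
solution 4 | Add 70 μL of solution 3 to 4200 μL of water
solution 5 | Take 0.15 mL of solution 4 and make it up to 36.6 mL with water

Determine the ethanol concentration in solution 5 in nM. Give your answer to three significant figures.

0.00253 nM

Step 1: 45 μL brought to 1650 μL → factor 1650/45 = 36.667
Step 2: 15 μL + 2400 μL = 2415 μL total → factor 2415/15 = 161
Step 3: 90 μL brought to 40.5 mL → factor 40500/90 = 450
Step 4: 70 μL + 4200 μL = 4270 μL total → factor 4270/70 = 61
Step 5: 0.15 mL brought to 36.6 mL → factor 36.6/0.15 = 244
Overall dilution factor = 36.667 × 161 × 450 × 61 × 244 = 3.9539 × 10^10
Final = 0.100 M / 3.9539 × 10^10 = 2.529 × 10^-12 M = 0.00253 nM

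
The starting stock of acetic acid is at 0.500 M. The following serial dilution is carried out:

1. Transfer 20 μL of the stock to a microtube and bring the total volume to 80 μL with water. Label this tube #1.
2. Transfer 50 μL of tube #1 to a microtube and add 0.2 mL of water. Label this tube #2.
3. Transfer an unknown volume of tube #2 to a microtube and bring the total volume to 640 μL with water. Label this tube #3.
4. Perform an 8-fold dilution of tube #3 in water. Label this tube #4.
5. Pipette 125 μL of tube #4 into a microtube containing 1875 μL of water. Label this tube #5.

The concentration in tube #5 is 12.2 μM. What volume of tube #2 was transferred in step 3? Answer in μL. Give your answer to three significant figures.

40.0 μL

Step 1: 20 μL brought to 80 μL → factor 80/20 = 4
Step 2: 50 μL + 0.2 mL = 250 μL total → factor 250/50 = 5
Step 3: v brought to 640 μL → factor = 640 μL/v
Step 4: 8-fold → factor 8
Step 5: 125 μL + 1875 μL = 2000 μL total → factor 2000/125 = 16
Product of known-step factors = 2560
Overall factor = 0.500 M / (12.2 μM) = 40984
Step-3 factor = 40984 / 2560 = 16.009
v = 640 μL / 16.009 = 40.0 μL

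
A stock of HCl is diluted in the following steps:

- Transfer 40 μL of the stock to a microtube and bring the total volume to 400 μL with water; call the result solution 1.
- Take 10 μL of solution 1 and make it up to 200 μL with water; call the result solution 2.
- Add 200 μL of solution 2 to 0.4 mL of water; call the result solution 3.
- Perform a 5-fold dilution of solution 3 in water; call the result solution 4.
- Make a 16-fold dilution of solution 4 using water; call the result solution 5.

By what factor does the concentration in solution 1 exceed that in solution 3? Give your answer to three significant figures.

Step 1: 40 μL brought to 400 μL → factor 400/40 = 10
Step 2: 10 μL brought to 200 μL → factor 200/10 = 20
Step 3: 200 μL + 0.4 mL = 600 μL total → factor 600/200 = 3
Dilution factor to solution 1 = 10; to solution 3 = 600
[solution 1]/[solution 3] = (factor to solution 3)/(factor to solution 1) = 600/10 = 60.0

60.0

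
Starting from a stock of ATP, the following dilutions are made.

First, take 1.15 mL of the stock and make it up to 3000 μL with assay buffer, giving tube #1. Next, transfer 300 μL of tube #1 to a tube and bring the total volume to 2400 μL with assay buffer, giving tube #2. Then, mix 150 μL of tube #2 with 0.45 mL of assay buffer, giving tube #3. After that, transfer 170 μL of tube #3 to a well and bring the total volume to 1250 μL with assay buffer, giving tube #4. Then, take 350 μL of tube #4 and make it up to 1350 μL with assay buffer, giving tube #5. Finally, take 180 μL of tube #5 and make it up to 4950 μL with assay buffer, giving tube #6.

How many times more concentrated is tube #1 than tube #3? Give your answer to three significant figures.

Step 1: 1.15 mL brought to 3000 μL → factor 3/1.15 = 2.6087
Step 2: 300 μL brought to 2400 μL → factor 2400/300 = 8
Step 3: 150 μL + 0.45 mL = 600 μL total → factor 600/150 = 4
Dilution factor to tube #1 = 2.6087; to tube #3 = 83.478
[tube #1]/[tube #3] = (factor to tube #3)/(factor to tube #1) = 83.478/2.6087 = 32.0

32.0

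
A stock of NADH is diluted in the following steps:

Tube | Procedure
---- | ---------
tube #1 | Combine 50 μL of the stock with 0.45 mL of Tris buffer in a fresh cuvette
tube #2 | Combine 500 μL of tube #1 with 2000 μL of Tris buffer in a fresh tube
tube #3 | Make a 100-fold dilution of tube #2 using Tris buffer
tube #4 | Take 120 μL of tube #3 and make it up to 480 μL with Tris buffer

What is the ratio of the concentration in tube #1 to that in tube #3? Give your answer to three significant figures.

500

Step 1: 50 μL + 0.45 mL = 500 μL total → factor 500/50 = 10
Step 2: 500 μL + 2000 μL = 2500 μL total → factor 2500/500 = 5
Step 3: 100-fold → factor 100
Dilution factor to tube #1 = 10; to tube #3 = 5000
[tube #1]/[tube #3] = (factor to tube #3)/(factor to tube #1) = 5000/10 = 500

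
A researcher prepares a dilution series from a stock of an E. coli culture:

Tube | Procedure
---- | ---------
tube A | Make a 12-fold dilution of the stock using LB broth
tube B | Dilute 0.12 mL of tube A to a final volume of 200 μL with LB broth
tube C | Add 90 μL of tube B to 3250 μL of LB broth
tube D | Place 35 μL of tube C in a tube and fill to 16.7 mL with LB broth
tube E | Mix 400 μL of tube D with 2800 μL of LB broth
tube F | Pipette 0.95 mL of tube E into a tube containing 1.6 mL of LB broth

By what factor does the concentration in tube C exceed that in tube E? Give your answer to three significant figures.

Step 1: 12-fold → factor 12
Step 2: 0.12 mL brought to 200 μL → factor 0.2/0.12 = 1.6667
Step 3: 90 μL + 3250 μL = 3340 μL total → factor 3340/90 = 37.111
Step 4: 35 μL brought to 16.7 mL → factor 16700/35 = 477.14
Step 5: 400 μL + 2800 μL = 3200 μL total → factor 3200/400 = 8
Dilution factor to tube C = 742.22; to tube E = 2.8332 × 10^6
[tube C]/[tube E] = (factor to tube E)/(factor to tube C) = 2.8332 × 10^6/742.22 = 3.82 × 10^3

3.82 × 10^3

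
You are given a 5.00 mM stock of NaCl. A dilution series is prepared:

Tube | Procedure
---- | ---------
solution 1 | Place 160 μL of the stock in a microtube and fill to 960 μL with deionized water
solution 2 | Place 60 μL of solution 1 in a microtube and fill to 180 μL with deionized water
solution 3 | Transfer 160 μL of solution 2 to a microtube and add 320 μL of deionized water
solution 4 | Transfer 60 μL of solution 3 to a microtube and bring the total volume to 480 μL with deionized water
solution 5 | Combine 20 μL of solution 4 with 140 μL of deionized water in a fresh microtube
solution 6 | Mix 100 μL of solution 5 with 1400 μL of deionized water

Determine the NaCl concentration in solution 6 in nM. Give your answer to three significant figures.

96.5 nM

Step 1: 160 μL brought to 960 μL → factor 960/160 = 6
Step 2: 60 μL brought to 180 μL → factor 180/60 = 3
Step 3: 160 μL + 320 μL = 480 μL total → factor 480/160 = 3
Step 4: 60 μL brought to 480 μL → factor 480/60 = 8
Step 5: 20 μL + 140 μL = 160 μL total → factor 160/20 = 8
Step 6: 100 μL + 1400 μL = 1500 μL total → factor 1500/100 = 15
Overall dilution factor = 6 × 3 × 3 × 8 × 8 × 15 = 51840
Final = 5.00 mM / 51840 = 9.645 × 10^-5 mM = 96.5 nM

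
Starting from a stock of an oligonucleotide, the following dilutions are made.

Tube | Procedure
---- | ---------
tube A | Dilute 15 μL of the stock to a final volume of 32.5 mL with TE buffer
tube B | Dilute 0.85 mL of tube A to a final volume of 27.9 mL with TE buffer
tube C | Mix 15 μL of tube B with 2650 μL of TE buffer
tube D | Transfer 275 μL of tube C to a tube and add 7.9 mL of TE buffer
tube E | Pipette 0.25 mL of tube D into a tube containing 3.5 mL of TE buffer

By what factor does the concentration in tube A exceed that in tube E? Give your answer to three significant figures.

2.60 × 10^6

Step 1: 15 μL brought to 32.5 mL → factor 32500/15 = 2166.7
Step 2: 0.85 mL brought to 27.9 mL → factor 27.9/0.85 = 32.824
Step 3: 15 μL + 2650 μL = 2665 μL total → factor 2665/15 = 177.67
Step 4: 275 μL + 7.9 mL = 8175 μL total → factor 8175/275 = 29.727
Step 5: 0.25 mL + 3.5 mL = 3.75 mL total → factor 3.75/0.25 = 15
Dilution factor to tube A = 2166.7; to tube E = 5.6342 × 10^9
[tube A]/[tube E] = (factor to tube E)/(factor to tube A) = 5.6342 × 10^9/2166.7 = 2.60 × 10^6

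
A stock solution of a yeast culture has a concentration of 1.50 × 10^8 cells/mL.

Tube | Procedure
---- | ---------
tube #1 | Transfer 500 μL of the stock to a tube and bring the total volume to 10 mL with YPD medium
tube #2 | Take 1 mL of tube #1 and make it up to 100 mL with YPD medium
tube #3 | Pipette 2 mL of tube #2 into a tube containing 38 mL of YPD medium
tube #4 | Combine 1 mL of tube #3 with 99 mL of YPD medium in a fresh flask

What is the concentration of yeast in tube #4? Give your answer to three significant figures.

Step 1: 500 μL brought to 10 mL → factor 10000/500 = 20
Step 2: 1 mL brought to 100 mL → factor 100/1 = 100
Step 3: 2 mL + 38 mL = 40 mL total → factor 40/2 = 20
Step 4: 1 mL + 99 mL = 100 mL total → factor 100/1 = 100
Overall dilution factor = 20 × 100 × 20 × 100 = 4 × 10^6
Final = 1.50 × 10^8 cells/mL / 4 × 10^6 = 37.5 cells/mL

37.5 cells/mL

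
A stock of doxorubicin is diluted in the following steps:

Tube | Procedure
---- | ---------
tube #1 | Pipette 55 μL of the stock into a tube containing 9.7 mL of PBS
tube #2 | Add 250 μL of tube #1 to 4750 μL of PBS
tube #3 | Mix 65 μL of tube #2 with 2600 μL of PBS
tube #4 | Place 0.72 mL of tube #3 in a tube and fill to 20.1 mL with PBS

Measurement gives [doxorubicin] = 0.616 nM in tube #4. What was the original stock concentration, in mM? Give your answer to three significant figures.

2.50 mM

Step 1: 55 μL + 9.7 mL = 9755 μL total → factor 9755/55 = 177.36
Step 2: 250 μL + 4750 μL = 5000 μL total → factor 5000/250 = 20
Step 3: 65 μL + 2600 μL = 2665 μL total → factor 2665/65 = 41
Step 4: 0.72 mL brought to 20.1 mL → factor 20.1/0.72 = 27.917
Overall dilution factor = 177.36 × 20 × 41 × 27.917 = 4.0601 × 10^6
Stock = 0.616 nM × 4.0601 × 10^6 = 2.501 × 10^6 nM = 2.50 mM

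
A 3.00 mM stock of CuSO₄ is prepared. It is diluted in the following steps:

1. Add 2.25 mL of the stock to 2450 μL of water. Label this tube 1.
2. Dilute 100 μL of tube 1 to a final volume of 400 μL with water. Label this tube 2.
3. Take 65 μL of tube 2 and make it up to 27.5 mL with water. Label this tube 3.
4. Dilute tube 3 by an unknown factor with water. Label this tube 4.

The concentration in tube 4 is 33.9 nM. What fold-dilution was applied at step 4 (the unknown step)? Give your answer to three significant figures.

25.0-fold

Step 1: 2.25 mL + 2450 μL = 4.7 mL total → factor 4.7/2.25 = 2.0889
Step 2: 100 μL brought to 400 μL → factor 400/100 = 4
Step 3: 65 μL brought to 27.5 mL → factor 27500/65 = 423.08
Step 4: unknown factor x
Product of known-step factors = 3535
Overall factor = 3.00 mM / (33.9 nM) = 88496
x = 88496 / 3535 = 25.0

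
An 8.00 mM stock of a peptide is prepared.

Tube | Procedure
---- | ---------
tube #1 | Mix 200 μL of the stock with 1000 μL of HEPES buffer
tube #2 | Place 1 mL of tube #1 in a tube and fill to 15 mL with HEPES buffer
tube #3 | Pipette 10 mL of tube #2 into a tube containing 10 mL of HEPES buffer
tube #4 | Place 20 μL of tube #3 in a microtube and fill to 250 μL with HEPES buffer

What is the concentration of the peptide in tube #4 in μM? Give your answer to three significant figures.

3.56 μM

Step 1: 200 μL + 1000 μL = 1200 μL total → factor 1200/200 = 6
Step 2: 1 mL brought to 15 mL → factor 15/1 = 15
Step 3: 10 mL + 10 mL = 20 mL total → factor 20/10 = 2
Step 4: 20 μL brought to 250 μL → factor 250/20 = 12.5
Overall dilution factor = 6 × 15 × 2 × 12.5 = 2250
Final = 8.00 mM / 2250 = 0.003556 mM = 3.56 μM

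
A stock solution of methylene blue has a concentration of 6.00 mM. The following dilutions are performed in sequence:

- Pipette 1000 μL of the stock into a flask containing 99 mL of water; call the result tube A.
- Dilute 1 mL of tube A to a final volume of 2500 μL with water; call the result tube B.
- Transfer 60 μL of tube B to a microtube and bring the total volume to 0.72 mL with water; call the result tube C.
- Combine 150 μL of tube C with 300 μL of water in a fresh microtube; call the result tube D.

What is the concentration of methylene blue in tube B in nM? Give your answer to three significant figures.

Step 1: 1000 μL + 99 mL = 1 × 10^5 μL total → factor 1 × 10^5/1000 = 100
Step 2: 1 mL brought to 2500 μL → factor 2.5/1 = 2.5
Dilution factor through tube B = 100 × 2.5 = 250
[tube B] = 6.00 mM / 250 = 0.02400 mM = 2.40 × 10^4 nM

2.40 × 10^4 nM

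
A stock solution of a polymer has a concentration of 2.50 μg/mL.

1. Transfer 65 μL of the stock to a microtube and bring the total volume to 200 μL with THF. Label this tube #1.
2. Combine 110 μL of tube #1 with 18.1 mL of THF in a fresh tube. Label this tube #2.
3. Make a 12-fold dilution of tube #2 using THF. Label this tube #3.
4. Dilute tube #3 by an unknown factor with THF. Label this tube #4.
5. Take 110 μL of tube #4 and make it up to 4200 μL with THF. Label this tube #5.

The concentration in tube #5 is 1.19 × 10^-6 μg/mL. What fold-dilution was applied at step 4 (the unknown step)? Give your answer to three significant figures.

Step 1: 65 μL brought to 200 μL → factor 200/65 = 3.0769
Step 2: 110 μL + 18.1 mL = 18210 μL total → factor 18210/110 = 165.55
Step 3: 12-fold → factor 12
Step 4: unknown factor x
Step 5: 110 μL brought to 4200 μL → factor 4200/110 = 38.182
Product of known-step factors = 2.3338 × 10^5
Overall factor = 2.50 μg/mL / (1.19 × 10^-6 μg/mL) = 2.1008 × 10^6
x = 2.1008 × 10^6 / 2.3338 × 10^5 = 9.00

9.00-fold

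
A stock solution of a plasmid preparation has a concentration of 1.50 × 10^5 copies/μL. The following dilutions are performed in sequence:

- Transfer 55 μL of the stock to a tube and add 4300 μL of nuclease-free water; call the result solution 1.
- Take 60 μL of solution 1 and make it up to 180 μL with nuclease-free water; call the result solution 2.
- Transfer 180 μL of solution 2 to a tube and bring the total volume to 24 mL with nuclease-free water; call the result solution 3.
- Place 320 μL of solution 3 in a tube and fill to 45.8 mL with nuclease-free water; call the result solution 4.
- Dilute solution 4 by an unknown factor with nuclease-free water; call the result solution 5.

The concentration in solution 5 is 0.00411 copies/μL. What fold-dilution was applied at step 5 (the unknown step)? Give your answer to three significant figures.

8.05-fold

Step 1: 55 μL + 4300 μL = 4355 μL total → factor 4355/55 = 79.182
Step 2: 60 μL brought to 180 μL → factor 180/60 = 3
Step 3: 180 μL brought to 24 mL → factor 24000/180 = 133.33
Step 4: 320 μL brought to 45.8 mL → factor 45800/320 = 143.12
Step 5: unknown factor x
Product of known-step factors = 4.5332 × 10^6
Overall factor = 1.50 × 10^5 copies/μL / (0.00411 copies/μL) = 3.6496 × 10^7
x = 3.6496 × 10^7 / 4.5332 × 10^6 = 8.05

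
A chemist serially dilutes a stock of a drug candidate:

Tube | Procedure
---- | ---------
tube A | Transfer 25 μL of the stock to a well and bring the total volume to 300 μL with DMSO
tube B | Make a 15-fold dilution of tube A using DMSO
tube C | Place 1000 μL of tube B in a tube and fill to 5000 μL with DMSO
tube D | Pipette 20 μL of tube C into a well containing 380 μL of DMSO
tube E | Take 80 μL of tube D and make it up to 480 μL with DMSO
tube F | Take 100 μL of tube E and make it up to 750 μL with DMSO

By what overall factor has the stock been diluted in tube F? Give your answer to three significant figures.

8.10 × 10^5

Step 1: 25 μL brought to 300 μL → factor 300/25 = 12
Step 2: 15-fold → factor 15
Step 3: 1000 μL brought to 5000 μL → factor 5000/1000 = 5
Step 4: 20 μL + 380 μL = 400 μL total → factor 400/20 = 20
Step 5: 80 μL brought to 480 μL → factor 480/80 = 6
Step 6: 100 μL brought to 750 μL → factor 750/100 = 7.5
Overall dilution factor = 12 × 15 × 5 × 20 × 6 × 7.5 = 8.1 × 10^5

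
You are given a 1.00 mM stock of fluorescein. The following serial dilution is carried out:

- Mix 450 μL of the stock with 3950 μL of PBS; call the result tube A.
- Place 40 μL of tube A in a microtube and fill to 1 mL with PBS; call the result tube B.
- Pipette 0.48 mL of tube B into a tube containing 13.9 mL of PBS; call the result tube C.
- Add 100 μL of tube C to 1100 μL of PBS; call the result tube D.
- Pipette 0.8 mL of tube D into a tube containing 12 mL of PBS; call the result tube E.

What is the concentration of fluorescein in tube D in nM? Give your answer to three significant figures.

Step 1: 450 μL + 3950 μL = 4400 μL total → factor 4400/450 = 9.7778
Step 2: 40 μL brought to 1 mL → factor 1000/40 = 25
Step 3: 0.48 mL + 13.9 mL = 14.38 mL total → factor 14.38/0.48 = 29.958
Step 4: 100 μL + 1100 μL = 1200 μL total → factor 1200/100 = 12
Dilution factor through tube D = 9.7778 × 25 × 29.958 × 12 = 87878
[tube D] = 1.00 mM / 87878 = 1.138 × 10^-5 mM = 11.4 nM

11.4 nM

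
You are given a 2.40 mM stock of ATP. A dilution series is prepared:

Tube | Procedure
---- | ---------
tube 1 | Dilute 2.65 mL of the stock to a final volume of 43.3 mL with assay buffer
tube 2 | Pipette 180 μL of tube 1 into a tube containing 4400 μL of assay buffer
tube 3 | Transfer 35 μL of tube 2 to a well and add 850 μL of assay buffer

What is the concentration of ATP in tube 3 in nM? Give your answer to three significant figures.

Step 1: 2.65 mL brought to 43.3 mL → factor 43.3/2.65 = 16.34
Step 2: 180 μL + 4400 μL = 4580 μL total → factor 4580/180 = 25.444
Step 3: 35 μL + 850 μL = 885 μL total → factor 885/35 = 25.286
Overall dilution factor = 16.34 × 25.444 × 25.286 = 10513
Final = 2.40 mM / 10513 = 0.0002283 mM = 228 nM

228 nM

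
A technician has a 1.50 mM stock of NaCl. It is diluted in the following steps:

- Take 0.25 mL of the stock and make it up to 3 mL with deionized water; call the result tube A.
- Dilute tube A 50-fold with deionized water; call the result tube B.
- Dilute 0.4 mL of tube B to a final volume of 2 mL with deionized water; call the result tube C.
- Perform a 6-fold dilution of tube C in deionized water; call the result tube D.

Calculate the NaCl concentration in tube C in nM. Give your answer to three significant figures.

Step 1: 0.25 mL brought to 3 mL → factor 3/0.25 = 12
Step 2: 50-fold → factor 50
Step 3: 0.4 mL brought to 2 mL → factor 2/0.4 = 5
Dilution factor through tube C = 12 × 50 × 5 = 3000
[tube C] = 1.50 mM / 3000 = 0.0005000 mM = 500 nM

500 nM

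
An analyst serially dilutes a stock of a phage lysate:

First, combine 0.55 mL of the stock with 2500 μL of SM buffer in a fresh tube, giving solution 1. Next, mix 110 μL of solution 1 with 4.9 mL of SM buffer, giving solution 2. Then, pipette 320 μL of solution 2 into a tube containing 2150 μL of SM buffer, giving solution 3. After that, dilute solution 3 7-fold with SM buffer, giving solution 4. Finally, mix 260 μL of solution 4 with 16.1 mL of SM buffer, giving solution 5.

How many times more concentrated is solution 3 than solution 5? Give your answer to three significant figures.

440

Step 1: 0.55 mL + 2500 μL = 3.05 mL total → factor 3.05/0.55 = 5.5455
Step 2: 110 μL + 4.9 mL = 5010 μL total → factor 5010/110 = 45.545
Step 3: 320 μL + 2150 μL = 2470 μL total → factor 2470/320 = 7.7188
Step 4: 7-fold → factor 7
Step 5: 260 μL + 16.1 mL = 16360 μL total → factor 16360/260 = 62.923
Dilution factor to solution 3 = 1949.5; to solution 5 = 8.5869 × 10^5
[solution 3]/[solution 5] = (factor to solution 5)/(factor to solution 3) = 8.5869 × 10^5/1949.5 = 440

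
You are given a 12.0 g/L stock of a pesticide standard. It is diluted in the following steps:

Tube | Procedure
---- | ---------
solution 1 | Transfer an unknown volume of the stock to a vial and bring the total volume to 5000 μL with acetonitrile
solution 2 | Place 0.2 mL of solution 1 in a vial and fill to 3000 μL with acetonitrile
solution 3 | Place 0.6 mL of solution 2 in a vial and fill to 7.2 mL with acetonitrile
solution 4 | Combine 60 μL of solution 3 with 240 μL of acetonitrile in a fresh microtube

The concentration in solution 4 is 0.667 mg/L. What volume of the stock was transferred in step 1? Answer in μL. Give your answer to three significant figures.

Step 1: v brought to 5000 μL → factor = 5000 μL/v
Step 2: 0.2 mL brought to 3000 μL → factor 3/0.2 = 15
Step 3: 0.6 mL brought to 7.2 mL → factor 7.2/0.6 = 12
Step 4: 60 μL + 240 μL = 300 μL total → factor 300/60 = 5
Product of known-step factors = 900
Overall factor = 12.0 g/L / (0.667 mg/L) = 17991
Step-1 factor = 17991 / 900 = 19.99
v = 5000 μL / 19.99 = 250 μL

250 μL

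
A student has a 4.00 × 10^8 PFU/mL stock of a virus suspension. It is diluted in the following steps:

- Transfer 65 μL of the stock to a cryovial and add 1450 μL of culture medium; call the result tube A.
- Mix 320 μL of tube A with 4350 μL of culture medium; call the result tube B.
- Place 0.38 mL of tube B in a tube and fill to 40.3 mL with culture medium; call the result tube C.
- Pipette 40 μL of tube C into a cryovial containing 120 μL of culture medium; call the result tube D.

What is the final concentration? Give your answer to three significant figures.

2.77 × 10^3 PFU/mL

Step 1: 65 μL + 1450 μL = 1515 μL total → factor 1515/65 = 23.308
Step 2: 320 μL + 4350 μL = 4670 μL total → factor 4670/320 = 14.594
Step 3: 0.38 mL brought to 40.3 mL → factor 40.3/0.38 = 106.05
Step 4: 40 μL + 120 μL = 160 μL total → factor 160/40 = 4
Overall dilution factor = 23.308 × 14.594 × 106.05 × 4 = 1.4429 × 10^5
Final = 4.00 × 10^8 PFU/mL / 1.4429 × 10^5 = 2.77 × 10^3 PFU/mL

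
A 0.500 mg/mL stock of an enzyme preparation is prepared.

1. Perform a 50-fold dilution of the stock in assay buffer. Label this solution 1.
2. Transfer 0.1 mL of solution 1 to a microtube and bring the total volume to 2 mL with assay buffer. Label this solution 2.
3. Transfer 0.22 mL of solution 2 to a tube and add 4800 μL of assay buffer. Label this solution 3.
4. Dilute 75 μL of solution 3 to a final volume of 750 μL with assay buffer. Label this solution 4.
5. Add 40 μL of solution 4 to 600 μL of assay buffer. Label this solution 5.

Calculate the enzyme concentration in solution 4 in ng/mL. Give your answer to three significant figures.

2.19 ng/mL

Step 1: 50-fold → factor 50
Step 2: 0.1 mL brought to 2 mL → factor 2/0.1 = 20
Step 3: 0.22 mL + 4800 μL = 5.02 mL total → factor 5.02/0.22 = 22.818
Step 4: 75 μL brought to 750 μL → factor 750/75 = 10
Dilution factor through solution 4 = 50 × 20 × 22.818 × 10 = 2.2818 × 10^5
[solution 4] = 0.500 mg/mL / 2.2818 × 10^5 = 2.191 × 10^-6 mg/mL = 2.19 ng/mL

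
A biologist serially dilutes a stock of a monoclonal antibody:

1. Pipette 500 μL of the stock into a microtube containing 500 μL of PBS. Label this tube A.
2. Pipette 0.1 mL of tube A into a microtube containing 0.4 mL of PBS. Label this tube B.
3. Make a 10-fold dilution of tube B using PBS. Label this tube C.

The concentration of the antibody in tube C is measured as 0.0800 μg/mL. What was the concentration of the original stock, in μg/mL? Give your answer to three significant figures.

Step 1: 500 μL + 500 μL = 1000 μL total → factor 1000/500 = 2
Step 2: 0.1 mL + 0.4 mL = 0.5 mL total → factor 0.5/0.1 = 5
Step 3: 10-fold → factor 10
Overall dilution factor = 2 × 5 × 10 = 100
Stock = 0.0800 μg/mL × 100 = 8.00 μg/mL

8.00 μg/mL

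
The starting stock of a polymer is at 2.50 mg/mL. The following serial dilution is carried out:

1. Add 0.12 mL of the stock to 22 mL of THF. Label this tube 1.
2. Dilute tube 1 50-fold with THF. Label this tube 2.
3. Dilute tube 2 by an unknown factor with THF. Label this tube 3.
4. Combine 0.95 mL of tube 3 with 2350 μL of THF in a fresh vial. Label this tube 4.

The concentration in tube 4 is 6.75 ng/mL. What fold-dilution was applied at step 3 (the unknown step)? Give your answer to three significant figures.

11.6-fold

Step 1: 0.12 mL + 22 mL = 22.12 mL total → factor 22.12/0.12 = 184.33
Step 2: 50-fold → factor 50
Step 3: unknown factor x
Step 4: 0.95 mL + 2350 μL = 3.3 mL total → factor 3.3/0.95 = 3.4737
Product of known-step factors = 32016
Overall factor = 2.50 mg/mL / (6.75 ng/mL) = 3.7037 × 10^5
x = 3.7037 × 10^5 / 32016 = 11.6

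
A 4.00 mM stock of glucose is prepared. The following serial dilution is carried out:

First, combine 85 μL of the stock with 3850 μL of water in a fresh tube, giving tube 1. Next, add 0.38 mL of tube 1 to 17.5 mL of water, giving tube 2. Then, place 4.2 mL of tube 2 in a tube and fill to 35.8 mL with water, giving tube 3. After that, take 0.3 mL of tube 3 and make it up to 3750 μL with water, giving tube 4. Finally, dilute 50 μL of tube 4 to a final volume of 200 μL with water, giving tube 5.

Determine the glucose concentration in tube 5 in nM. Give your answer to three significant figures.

4.31 nM

Step 1: 85 μL + 3850 μL = 3935 μL total → factor 3935/85 = 46.294
Step 2: 0.38 mL + 17.5 mL = 17.88 mL total → factor 17.88/0.38 = 47.053
Step 3: 4.2 mL brought to 35.8 mL → factor 35.8/4.2 = 8.5238
Step 4: 0.3 mL brought to 3750 μL → factor 3.75/0.3 = 12.5
Step 5: 50 μL brought to 200 μL → factor 200/50 = 4
Overall dilution factor = 46.294 × 47.053 × 8.5238 × 12.5 × 4 = 9.2835 × 10^5
Final = 4.00 mM / 9.2835 × 10^5 = 4.309 × 10^-6 mM = 4.31 nM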